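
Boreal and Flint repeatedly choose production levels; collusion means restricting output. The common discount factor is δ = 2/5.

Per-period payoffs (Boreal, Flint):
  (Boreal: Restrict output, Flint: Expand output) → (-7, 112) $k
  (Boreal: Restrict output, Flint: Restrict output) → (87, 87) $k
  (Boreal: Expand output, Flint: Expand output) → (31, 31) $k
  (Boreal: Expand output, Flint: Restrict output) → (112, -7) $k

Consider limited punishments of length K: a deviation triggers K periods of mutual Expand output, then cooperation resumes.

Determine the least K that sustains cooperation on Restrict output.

2

IC: δ(1−δ^K)/(1−δ) ≥ (112−87)/(87−31) = 25/56.
With δ = 2/5: need 1 − δ^K ≥ 25/56·(1−2/5)/(2/5), i.e. δ^K ≤ 0.3304.
Since (2/5)^1 = 0.4000 and (2/5)^2 = 0.1600, the smallest such K is 2.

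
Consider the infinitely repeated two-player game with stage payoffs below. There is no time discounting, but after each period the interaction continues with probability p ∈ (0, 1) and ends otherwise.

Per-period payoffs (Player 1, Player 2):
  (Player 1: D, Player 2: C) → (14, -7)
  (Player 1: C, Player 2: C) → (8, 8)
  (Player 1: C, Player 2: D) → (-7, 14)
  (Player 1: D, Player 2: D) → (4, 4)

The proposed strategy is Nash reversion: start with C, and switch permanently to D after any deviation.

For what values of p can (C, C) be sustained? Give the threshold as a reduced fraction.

Expected cooperation value is 8 + p·8 + p²·8 + … = 8/(1−p); deviation gives 14 + p·4/(1−p).
8 ≥ 14(1−p) + 4p ⇒ 10p ≥ 6 ⇒ p ≥ 6/10 = 3/5.

3/5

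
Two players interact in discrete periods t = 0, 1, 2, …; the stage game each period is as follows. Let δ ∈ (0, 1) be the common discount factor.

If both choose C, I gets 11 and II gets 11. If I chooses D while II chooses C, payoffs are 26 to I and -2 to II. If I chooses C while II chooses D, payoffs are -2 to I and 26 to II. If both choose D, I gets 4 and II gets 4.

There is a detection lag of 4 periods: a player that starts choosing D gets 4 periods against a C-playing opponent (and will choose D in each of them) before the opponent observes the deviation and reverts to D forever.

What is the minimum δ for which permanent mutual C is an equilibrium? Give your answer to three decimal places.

A deviator earns 26 for 4 periods, then 4 forever; cooperating earns 11 forever. Multiplying the IC by (1−δ):
11 ≥ 26(1−δ^4) + 4δ^4, so 22·δ^4 ≥ 15 and δ^4 ≥ 15/22.
δ ≥ (15/22)^(1/4) ≈ 0.909.

0.909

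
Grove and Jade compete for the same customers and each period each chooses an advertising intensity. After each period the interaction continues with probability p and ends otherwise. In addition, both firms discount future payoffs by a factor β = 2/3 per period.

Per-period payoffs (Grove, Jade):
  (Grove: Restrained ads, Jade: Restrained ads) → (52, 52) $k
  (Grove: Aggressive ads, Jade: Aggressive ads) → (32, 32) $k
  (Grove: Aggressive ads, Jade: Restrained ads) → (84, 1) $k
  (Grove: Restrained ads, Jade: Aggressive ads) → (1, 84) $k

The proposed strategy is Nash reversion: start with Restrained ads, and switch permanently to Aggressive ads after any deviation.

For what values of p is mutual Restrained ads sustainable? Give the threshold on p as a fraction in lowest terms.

Expected continuation weight on next period's payoff is β·p = 2/3·p, which plays the role of the discount factor.
Cooperation requires 2/3·p ≥ (84−52)/(84−32) = 8/13, hence p ≥ 12/13.

12/13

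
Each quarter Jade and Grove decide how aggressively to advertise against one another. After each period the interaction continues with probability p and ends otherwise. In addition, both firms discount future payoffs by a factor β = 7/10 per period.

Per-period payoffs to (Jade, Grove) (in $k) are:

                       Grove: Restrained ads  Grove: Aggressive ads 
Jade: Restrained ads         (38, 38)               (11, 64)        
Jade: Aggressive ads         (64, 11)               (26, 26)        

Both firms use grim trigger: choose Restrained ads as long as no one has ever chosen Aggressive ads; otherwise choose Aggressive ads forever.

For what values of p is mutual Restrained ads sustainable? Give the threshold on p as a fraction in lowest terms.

Expected continuation weight on next period's payoff is β·p = 7/10·p, which plays the role of the discount factor.
Cooperation requires 7/10·p ≥ (64−38)/(64−26) = 13/19, hence p ≥ 130/133.

130/133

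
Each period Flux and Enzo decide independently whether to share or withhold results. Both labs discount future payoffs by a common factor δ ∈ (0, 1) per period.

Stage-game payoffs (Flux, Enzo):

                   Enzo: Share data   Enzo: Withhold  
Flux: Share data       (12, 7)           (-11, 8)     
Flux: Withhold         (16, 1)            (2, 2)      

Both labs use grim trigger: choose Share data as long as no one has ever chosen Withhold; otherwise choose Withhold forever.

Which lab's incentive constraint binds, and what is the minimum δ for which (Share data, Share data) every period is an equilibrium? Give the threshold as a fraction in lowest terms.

Flux's threshold: (16−12)/(16−2) = 2/7.
Enzo's threshold: (8−7)/(8−2) = 1/6.
2/7 > 1/6, so Flux binds and δ* = 2/7.

Flux; δ ≥ 2/7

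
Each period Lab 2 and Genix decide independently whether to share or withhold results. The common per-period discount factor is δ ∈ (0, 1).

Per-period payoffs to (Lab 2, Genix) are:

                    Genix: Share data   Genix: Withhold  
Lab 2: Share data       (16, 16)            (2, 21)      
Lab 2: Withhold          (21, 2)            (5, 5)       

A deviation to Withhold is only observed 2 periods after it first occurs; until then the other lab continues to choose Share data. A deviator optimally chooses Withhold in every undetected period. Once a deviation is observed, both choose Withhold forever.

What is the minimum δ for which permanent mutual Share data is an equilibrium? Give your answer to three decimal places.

The best deviation is to choose Withhold for all 2 undetected periods, earning 21 each, then 5 forever once detected.
Deviation value: 21(1−δ^2)/(1−δ) + 5δ^2/(1−δ); cooperation value: 16/(1−δ).
IC: 16 ≥ 21(1−δ^2) + 5δ^2 = 21 − 16δ^2.
So δ^2 ≥ 5/16, giving δ ≥ (5/16)^(1/2) ≈ 0.559.

0.559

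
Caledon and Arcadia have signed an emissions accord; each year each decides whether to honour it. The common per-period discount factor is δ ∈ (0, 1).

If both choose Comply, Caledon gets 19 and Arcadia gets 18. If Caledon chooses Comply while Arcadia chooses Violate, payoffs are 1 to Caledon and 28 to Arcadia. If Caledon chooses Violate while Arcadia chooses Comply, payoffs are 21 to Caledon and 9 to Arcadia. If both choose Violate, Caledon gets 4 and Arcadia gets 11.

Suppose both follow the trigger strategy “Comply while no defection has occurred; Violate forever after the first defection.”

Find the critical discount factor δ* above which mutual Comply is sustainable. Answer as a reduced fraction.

Caledon: cooperation gives 19 each period; deviation gives 21 once then 4 forever.
  19/(1−δ) ≥ 21 + 4δ/(1−δ) ⇒ δ ≥ 2/17.
Arcadia: cooperation gives 18 each period; deviation gives 28 once then 11 forever.
  δ ≥ 10/17.
Both must hold, so the binding constraint is Arcadia's: δ ≥ 10/17.

10/17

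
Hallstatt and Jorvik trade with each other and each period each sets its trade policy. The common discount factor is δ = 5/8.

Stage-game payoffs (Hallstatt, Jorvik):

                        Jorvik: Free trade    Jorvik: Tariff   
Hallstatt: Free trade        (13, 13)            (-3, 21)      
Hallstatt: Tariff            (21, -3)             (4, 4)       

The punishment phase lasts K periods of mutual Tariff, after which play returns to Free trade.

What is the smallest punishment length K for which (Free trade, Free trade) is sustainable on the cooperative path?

2

Need Σ_{k=1}^{K} δ^k ≥ (21−13)/(13−4) = 0.8889 at δ = 5/8.
At K = 1 the sum is 0.6250 < 0.8889; at K = 2 it is 1.0156 ≥ 0.8889.
So the minimum punishment length is K = 2.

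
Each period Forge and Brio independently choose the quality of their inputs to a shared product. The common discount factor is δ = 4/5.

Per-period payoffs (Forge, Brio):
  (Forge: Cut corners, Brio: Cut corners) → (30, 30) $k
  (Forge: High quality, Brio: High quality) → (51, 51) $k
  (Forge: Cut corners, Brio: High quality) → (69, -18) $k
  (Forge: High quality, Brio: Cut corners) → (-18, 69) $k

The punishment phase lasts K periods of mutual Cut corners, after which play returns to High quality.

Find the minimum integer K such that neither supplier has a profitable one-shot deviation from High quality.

No profitable deviation requires (51−30)(δ+…+δ^K) ≥ 69−51, i.e. δ+…+δ^K ≥ 6/7 ≈ 0.8571.
With δ = 4/5, the partial sums are K=1: 0.8000, K=2: 1.4400.
K = 2 is the first length at which the sum reaches 0.8571.

2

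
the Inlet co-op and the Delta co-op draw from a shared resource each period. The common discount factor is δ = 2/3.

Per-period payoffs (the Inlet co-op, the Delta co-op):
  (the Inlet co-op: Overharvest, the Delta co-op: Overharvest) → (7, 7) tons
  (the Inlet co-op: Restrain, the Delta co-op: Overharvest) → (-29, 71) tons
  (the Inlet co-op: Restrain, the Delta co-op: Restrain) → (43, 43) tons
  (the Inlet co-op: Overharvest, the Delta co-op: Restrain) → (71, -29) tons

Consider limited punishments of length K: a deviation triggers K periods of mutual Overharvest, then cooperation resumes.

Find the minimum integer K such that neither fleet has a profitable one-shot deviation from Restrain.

2

Need Σ_{k=1}^{K} δ^k ≥ (71−43)/(43−7) = 0.7778 at δ = 2/3.
At K = 1 the sum is 0.6667 < 0.7778; at K = 2 it is 1.1111 ≥ 0.7778.
So the minimum punishment length is K = 2.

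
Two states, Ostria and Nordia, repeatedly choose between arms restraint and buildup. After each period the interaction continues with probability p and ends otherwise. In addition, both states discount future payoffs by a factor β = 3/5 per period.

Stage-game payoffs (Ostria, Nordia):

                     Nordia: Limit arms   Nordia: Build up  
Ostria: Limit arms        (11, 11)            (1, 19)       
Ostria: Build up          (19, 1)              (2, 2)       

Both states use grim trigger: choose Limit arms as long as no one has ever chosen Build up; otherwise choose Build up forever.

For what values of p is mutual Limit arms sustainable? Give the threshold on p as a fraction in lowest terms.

40/51

Expected continuation weight on next period's payoff is β·p = 3/5·p, which plays the role of the discount factor.
Cooperation requires 3/5·p ≥ (19−11)/(19−2) = 8/17, hence p ≥ 40/51.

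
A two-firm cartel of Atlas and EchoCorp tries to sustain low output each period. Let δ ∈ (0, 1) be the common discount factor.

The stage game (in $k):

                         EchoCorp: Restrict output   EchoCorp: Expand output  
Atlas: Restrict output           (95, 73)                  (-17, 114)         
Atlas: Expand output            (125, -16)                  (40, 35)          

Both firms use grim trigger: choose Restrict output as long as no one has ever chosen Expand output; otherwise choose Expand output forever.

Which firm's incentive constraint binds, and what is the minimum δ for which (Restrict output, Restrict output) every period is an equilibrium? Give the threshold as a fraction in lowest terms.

EchoCorp; δ ≥ 41/79

Atlas's threshold: (125−95)/(125−40) = 6/17.
EchoCorp's threshold: (114−73)/(114−35) = 41/79.
6/17 < 41/79, so EchoCorp binds and δ* = 41/79.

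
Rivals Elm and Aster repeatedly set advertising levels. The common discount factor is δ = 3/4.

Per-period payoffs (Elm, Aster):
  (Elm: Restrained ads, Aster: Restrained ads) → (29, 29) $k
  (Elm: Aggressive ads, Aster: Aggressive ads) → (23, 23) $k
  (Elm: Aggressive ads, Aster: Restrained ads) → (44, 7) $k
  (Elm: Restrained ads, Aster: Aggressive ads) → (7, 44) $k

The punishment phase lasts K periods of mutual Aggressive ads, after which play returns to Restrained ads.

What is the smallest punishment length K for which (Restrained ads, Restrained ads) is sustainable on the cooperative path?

7

No profitable deviation requires (29−23)(δ+…+δ^K) ≥ 44−29, i.e. δ+…+δ^K ≥ 5/2 ≈ 2.5000.
With δ = 3/4, the partial sums are K=1: 0.7500, K=2: 1.3125, …, K=5: 2.2881, K=6: 2.4661, K=7: 2.5995.
K = 7 is the first length at which the sum reaches 2.5000.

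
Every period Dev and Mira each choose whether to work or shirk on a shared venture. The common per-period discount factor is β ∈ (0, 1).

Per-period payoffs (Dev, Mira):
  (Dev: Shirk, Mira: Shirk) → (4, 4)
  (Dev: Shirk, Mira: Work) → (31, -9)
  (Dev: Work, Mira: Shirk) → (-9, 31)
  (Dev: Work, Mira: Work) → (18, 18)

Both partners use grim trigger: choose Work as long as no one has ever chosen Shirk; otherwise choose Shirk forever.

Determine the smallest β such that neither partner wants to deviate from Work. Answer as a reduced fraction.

18/(1−β) ≥ 31 + 4β/(1−β)
18 ≥ 31 − 27β
β ≥ 13/27.

13/27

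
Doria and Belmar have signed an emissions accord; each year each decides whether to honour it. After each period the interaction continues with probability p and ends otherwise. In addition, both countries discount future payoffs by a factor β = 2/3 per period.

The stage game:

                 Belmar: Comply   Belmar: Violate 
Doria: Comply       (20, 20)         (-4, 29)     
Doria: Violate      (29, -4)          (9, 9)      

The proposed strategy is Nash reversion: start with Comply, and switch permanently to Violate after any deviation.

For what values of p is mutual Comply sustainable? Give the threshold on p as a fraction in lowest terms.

With continuation probability p and discount β, the effective per-period discount factor is βp.
Grim-trigger IC: βp ≥ (29−20)/(29−9) = 9/20.
So p ≥ (9/20)/(2/3) = 27/40.

27/40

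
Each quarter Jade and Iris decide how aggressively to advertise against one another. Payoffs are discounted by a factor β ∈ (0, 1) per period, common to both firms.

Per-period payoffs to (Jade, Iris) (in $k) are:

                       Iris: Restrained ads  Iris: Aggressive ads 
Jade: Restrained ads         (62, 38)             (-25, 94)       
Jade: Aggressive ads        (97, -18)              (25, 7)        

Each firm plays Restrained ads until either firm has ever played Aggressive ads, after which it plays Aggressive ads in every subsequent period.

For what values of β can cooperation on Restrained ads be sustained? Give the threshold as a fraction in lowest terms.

Jade: cooperation gives 62 each period; deviation gives 97 once then 25 forever.
  62/(1−β) ≥ 97 + 25β/(1−β) ⇒ β ≥ 35/72.
Iris: cooperation gives 38 each period; deviation gives 94 once then 7 forever.
  β ≥ 56/87.
Both must hold, so the binding constraint is Iris's: β ≥ 56/87.

56/87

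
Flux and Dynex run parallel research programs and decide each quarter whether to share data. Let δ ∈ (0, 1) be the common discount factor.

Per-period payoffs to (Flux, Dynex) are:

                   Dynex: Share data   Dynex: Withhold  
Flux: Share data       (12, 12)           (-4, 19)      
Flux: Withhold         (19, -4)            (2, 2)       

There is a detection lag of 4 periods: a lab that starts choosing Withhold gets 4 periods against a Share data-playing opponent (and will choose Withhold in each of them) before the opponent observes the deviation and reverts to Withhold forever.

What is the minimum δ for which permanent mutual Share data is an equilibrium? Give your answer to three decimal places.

0.801

The best deviation is to choose Withhold for all 4 undetected periods, earning 19 each, then 2 forever once detected.
Deviation value: 19(1−δ^4)/(1−δ) + 2δ^4/(1−δ); cooperation value: 12/(1−δ).
IC: 12 ≥ 19(1−δ^4) + 2δ^4 = 19 − 17δ^4.
So δ^4 ≥ 7/17, giving δ ≥ (7/17)^(1/4) ≈ 0.801.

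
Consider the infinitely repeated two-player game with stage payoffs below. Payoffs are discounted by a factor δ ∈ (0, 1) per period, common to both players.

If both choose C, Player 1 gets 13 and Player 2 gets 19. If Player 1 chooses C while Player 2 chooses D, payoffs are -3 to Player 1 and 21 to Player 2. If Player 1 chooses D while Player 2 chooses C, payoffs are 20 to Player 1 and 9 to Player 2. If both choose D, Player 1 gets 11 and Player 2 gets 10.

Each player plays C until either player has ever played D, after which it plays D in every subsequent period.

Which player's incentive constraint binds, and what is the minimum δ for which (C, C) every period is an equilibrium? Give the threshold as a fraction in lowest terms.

Player 1; δ ≥ 7/9

Player 1: cooperation gives 13 each period; deviation gives 20 once then 11 forever.
  13/(1−δ) ≥ 20 + 11δ/(1−δ) ⇒ δ ≥ 7/9.
Player 2: cooperation gives 19 each period; deviation gives 21 once then 10 forever.
  δ ≥ 2/11.
Both must hold, so the binding constraint is Player 1's: δ ≥ 7/9.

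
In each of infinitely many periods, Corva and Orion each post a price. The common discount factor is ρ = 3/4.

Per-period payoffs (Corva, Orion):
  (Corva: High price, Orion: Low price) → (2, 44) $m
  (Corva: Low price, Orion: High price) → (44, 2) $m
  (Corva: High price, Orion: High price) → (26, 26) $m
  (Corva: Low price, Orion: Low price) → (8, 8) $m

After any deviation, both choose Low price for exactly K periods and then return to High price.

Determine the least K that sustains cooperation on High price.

2

Need Σ_{k=1}^{K} ρ^k ≥ (44−26)/(26−8) = 1.0000 at ρ = 3/4.
At K = 1 the sum is 0.7500 < 1.0000; at K = 2 it is 1.3125 ≥ 1.0000.
So the minimum punishment length is K = 2.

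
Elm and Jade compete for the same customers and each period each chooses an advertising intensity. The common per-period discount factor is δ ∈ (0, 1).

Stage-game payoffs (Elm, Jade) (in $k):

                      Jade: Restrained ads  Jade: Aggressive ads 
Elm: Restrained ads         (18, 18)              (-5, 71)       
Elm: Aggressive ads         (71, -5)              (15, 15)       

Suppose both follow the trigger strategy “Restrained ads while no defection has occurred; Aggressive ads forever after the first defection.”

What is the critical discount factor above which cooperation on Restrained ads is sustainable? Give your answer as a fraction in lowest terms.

53/56

18/(1−δ) ≥ 71 + 15δ/(1−δ)
18 ≥ 71 − 56δ
δ ≥ 53/56.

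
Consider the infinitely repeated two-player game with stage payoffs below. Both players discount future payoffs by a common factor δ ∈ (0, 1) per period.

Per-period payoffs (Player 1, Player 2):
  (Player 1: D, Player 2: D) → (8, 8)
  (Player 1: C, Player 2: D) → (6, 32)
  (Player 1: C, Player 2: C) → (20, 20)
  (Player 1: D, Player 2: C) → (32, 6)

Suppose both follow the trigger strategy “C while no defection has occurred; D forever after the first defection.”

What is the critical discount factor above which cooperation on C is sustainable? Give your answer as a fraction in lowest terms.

1/2

Under grim trigger the critical discount factor is (T−C)/(T−P) with T = 32, C = 20, P = 8.
δ* = (32−20)/(32−8) = 12/24 = 1/2.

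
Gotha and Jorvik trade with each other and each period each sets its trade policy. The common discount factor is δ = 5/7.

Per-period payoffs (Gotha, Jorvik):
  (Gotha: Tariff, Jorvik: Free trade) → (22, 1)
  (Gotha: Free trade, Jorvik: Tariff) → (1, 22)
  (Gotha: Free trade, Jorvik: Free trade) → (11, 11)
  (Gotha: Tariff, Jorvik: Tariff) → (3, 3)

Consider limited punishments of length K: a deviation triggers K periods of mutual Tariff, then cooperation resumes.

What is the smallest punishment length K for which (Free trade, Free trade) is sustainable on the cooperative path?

3

Need Σ_{k=1}^{K} δ^k ≥ (22−11)/(11−3) = 1.3750 at δ = 5/7.
At K = 2 the sum is 1.2245 < 1.3750; at K = 3 it is 1.5889 ≥ 1.3750.
So the minimum punishment length is K = 3.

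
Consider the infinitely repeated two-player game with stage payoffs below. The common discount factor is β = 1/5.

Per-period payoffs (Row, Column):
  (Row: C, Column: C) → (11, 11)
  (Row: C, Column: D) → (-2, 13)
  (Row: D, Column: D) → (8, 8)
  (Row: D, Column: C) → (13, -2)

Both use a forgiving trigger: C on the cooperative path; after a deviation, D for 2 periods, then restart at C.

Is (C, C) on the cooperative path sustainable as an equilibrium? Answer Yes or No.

A one-shot deviation gives 13 now, then 8 for 2 periods, then back to 11.
Gain from deviating: (13−11) today; loss: (11−8) in each of the next 2 periods.
No-deviation condition: (11−8)(β+…+β^2) ≥ 13−11, i.e. β+…+β^2 ≥ 2/3.
At β = 1/5: β+…+β^2 = 0.2400 < 0.6667.
So cooperation is not sustainable.

No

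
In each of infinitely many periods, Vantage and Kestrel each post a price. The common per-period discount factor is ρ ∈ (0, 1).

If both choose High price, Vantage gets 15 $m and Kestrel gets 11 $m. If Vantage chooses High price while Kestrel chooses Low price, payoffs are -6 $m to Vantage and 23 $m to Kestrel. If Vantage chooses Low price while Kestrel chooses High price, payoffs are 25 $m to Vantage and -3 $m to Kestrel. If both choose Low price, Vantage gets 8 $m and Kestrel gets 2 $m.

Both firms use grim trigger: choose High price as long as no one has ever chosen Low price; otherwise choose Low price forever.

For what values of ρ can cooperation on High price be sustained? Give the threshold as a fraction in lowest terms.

10/17

For Vantage: deviation gain 25−15 = 10, per-period punishment loss 15−8 = 7. IC gives ρ ≥ 10/17.
For Kestrel: gain 12, loss 9 per period, so ρ ≥ 12/21 = 4/7.
The tighter constraint is Vantage's, so cooperation needs ρ ≥ 10/17.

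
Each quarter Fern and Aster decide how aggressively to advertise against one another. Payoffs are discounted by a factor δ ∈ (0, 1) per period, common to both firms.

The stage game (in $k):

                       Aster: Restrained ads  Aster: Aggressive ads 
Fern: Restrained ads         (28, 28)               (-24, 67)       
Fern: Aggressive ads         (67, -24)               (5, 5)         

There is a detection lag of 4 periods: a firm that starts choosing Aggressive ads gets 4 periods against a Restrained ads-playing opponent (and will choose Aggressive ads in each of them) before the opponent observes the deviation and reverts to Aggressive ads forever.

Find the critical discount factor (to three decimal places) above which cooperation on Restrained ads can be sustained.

A deviator earns 67 for 4 periods, then 5 forever; cooperating earns 28 forever. Multiplying the IC by (1−δ):
28 ≥ 67(1−δ^4) + 5δ^4, so 62·δ^4 ≥ 39 and δ^4 ≥ 39/62.
δ ≥ (39/62)^(1/4) ≈ 0.891.

0.891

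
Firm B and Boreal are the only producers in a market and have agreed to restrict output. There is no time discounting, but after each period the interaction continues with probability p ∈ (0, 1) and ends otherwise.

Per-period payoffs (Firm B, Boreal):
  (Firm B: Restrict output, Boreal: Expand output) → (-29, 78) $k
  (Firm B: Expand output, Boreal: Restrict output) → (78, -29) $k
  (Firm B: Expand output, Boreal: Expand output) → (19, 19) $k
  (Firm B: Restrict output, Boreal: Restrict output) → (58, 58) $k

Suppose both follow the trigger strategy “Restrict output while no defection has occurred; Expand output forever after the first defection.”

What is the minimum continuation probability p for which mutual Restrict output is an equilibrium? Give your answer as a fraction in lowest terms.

Expected cooperation value is 58 + p·58 + p²·58 + … = 58/(1−p); deviation gives 78 + p·19/(1−p).
58 ≥ 78(1−p) + 19p ⇒ 59p ≥ 20 ⇒ p ≥ 20/59.

20/59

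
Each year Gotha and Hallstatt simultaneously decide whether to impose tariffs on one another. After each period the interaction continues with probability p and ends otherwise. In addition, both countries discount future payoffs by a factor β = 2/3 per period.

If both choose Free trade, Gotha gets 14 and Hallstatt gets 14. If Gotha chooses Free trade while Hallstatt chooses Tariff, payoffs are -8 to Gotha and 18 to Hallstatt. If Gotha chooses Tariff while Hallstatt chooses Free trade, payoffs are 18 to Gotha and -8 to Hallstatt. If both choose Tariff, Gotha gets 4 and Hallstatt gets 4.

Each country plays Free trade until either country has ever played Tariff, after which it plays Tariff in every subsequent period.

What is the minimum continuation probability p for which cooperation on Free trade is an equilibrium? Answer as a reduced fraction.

Expected continuation weight on next period's payoff is β·p = 2/3·p, which plays the role of the discount factor.
Cooperation requires 2/3·p ≥ (18−14)/(18−4) = 2/7, hence p ≥ 3/7.

3/7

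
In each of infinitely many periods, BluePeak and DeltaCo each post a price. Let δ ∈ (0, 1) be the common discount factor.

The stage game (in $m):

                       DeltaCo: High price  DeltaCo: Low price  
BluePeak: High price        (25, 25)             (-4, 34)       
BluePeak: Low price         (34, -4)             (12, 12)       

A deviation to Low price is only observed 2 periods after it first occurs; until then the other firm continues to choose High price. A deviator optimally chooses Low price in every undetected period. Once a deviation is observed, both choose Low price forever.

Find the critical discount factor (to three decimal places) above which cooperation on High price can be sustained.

0.640

The best deviation is to choose Low price for all 2 undetected periods, earning 34 each, then 12 forever once detected.
Deviation value: 34(1−δ^2)/(1−δ) + 12δ^2/(1−δ); cooperation value: 25/(1−δ).
IC: 25 ≥ 34(1−δ^2) + 12δ^2 = 34 − 22δ^2.
So δ^2 ≥ 9/22, giving δ ≥ (9/22)^(1/2) ≈ 0.640.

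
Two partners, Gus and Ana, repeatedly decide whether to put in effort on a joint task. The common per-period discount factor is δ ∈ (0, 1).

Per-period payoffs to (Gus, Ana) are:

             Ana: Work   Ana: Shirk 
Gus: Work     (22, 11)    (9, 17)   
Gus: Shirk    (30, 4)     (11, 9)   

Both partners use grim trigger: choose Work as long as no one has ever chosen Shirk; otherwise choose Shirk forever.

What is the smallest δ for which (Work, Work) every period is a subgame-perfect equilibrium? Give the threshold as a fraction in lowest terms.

3/4

For Gus: deviation gain 30−22 = 8, per-period punishment loss 22−11 = 11. IC gives δ ≥ 8/19.
For Ana: gain 6, loss 2 per period, so δ ≥ 6/8 = 3/4.
The tighter constraint is Ana's, so cooperation needs δ ≥ 3/4.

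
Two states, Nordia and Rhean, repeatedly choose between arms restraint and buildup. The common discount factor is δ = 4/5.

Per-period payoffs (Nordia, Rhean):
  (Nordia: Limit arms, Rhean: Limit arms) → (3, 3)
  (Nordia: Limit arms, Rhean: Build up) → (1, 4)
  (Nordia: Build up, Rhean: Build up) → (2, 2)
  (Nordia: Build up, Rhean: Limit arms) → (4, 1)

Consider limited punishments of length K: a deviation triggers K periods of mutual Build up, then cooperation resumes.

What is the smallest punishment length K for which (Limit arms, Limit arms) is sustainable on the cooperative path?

2

No profitable deviation requires (3−2)(δ+…+δ^K) ≥ 4−3, i.e. δ+…+δ^K ≥ 1 ≈ 1.0000.
With δ = 4/5, the partial sums are K=1: 0.8000, K=2: 1.4400.
K = 2 is the first length at which the sum reaches 1.0000.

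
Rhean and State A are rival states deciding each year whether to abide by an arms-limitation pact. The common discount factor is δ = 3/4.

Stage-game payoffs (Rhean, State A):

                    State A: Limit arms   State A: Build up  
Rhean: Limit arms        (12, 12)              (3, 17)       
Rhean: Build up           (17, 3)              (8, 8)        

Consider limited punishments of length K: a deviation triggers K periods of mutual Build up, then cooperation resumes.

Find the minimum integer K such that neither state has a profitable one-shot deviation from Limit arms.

2

Need Σ_{k=1}^{K} δ^k ≥ (17−12)/(12−8) = 1.2500 at δ = 3/4.
At K = 1 the sum is 0.7500 < 1.2500; at K = 2 it is 1.3125 ≥ 1.2500.
So the minimum punishment length is K = 2.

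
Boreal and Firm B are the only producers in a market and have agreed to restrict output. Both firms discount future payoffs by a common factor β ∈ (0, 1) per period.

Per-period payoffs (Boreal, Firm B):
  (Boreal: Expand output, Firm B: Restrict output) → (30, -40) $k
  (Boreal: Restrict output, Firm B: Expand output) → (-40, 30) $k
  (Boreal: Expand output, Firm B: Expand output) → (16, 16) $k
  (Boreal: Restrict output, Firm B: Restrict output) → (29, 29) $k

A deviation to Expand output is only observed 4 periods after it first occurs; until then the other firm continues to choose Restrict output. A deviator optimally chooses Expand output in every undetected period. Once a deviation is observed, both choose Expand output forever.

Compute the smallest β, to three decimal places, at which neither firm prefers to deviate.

0.517

The best deviation is to choose Expand output for all 4 undetected periods, earning 30 each, then 16 forever once detected.
Deviation value: 30(1−β^4)/(1−β) + 16β^4/(1−β); cooperation value: 29/(1−β).
IC: 29 ≥ 30(1−β^4) + 16β^4 = 30 − 14β^4.
So β^4 ≥ 1/14, giving β ≥ (1/14)^(1/4) ≈ 0.517.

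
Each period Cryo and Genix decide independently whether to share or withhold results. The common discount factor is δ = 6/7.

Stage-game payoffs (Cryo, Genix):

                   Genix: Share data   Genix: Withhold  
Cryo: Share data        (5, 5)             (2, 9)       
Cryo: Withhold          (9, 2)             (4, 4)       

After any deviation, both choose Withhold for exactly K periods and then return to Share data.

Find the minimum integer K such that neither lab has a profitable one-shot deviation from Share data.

8

Need Σ_{k=1}^{K} δ^k ≥ (9−5)/(5−4) = 4.0000 at δ = 6/7.
At K = 7 the sum is 3.9605 < 4.0000; at K = 8 it is 4.2519 ≥ 4.0000.
So the minimum punishment length is K = 8.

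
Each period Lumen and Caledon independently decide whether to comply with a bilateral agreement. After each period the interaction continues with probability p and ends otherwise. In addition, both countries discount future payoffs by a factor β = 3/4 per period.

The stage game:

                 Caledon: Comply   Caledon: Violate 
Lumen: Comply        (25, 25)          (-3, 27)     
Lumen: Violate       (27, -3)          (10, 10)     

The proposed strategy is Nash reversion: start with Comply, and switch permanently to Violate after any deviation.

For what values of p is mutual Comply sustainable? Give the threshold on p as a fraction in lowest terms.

8/51

With continuation probability p and discount β, the effective per-period discount factor is βp.
Grim-trigger IC: βp ≥ (27−25)/(27−10) = 2/17.
So p ≥ (2/17)/(3/4) = 8/51.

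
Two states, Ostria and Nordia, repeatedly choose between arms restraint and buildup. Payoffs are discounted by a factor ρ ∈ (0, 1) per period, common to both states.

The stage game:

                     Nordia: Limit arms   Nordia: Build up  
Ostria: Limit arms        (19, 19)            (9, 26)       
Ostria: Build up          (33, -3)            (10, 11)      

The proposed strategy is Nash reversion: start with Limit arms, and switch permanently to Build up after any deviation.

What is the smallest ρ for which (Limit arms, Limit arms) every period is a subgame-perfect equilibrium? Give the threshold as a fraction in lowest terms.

14/23

Ostria's threshold: (33−19)/(33−10) = 14/23.
Nordia's threshold: (26−19)/(26−11) = 7/15.
14/23 > 7/15, so Ostria binds and ρ* = 14/23.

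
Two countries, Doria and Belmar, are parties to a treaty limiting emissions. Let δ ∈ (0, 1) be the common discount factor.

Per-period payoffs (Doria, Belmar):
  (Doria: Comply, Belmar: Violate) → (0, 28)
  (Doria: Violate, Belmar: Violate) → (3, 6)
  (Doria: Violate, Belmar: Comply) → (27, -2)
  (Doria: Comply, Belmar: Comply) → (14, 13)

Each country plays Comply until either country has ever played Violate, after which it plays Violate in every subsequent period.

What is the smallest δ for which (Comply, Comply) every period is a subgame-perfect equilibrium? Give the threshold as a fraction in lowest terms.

For Doria: deviation gain 27−14 = 13, per-period punishment loss 14−3 = 11. IC gives δ ≥ 13/24.
For Belmar: gain 15, loss 7 per period, so δ ≥ 15/22.
The tighter constraint is Belmar's, so cooperation needs δ ≥ 15/22.

15/22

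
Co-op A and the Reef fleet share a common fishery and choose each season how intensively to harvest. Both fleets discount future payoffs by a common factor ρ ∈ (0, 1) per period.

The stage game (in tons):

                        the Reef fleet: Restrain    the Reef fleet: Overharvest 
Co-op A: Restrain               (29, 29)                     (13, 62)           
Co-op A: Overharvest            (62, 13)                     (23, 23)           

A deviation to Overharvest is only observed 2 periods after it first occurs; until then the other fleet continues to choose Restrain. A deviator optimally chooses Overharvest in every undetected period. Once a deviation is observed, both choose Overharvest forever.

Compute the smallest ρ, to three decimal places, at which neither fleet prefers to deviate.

0.920

The best deviation is to choose Overharvest for all 2 undetected periods, earning 62 each, then 23 forever once detected.
Deviation value: 62(1−ρ^2)/(1−ρ) + 23ρ^2/(1−ρ); cooperation value: 29/(1−ρ).
IC: 29 ≥ 62(1−ρ^2) + 23ρ^2 = 62 − 39ρ^2.
So ρ^2 ≥ 33/39 = 11/13, giving ρ ≥ (11/13)^(1/2) ≈ 0.920.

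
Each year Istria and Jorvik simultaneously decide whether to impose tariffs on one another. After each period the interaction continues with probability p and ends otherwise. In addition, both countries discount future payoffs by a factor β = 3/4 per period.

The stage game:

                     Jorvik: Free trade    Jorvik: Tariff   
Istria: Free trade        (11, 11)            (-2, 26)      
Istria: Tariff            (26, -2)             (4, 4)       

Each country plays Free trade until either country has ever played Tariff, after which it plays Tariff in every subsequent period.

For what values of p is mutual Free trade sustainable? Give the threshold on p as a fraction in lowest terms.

10/11

Expected continuation weight on next period's payoff is β·p = 3/4·p, which plays the role of the discount factor.
Cooperation requires 3/4·p ≥ (26−11)/(26−4) = 15/22, hence p ≥ 10/11.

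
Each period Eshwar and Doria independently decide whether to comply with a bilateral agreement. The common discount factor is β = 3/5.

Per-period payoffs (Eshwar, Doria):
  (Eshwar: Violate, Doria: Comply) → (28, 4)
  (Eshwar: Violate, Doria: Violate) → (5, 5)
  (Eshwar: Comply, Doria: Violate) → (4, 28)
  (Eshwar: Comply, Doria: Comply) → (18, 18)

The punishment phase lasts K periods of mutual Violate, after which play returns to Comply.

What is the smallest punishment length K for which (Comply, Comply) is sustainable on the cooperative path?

2

No profitable deviation requires (18−5)(β+…+β^K) ≥ 28−18, i.e. β+…+β^K ≥ 10/13 ≈ 0.7692.
With β = 3/5, the partial sums are K=1: 0.6000, K=2: 0.9600.
K = 2 is the first length at which the sum reaches 0.7692.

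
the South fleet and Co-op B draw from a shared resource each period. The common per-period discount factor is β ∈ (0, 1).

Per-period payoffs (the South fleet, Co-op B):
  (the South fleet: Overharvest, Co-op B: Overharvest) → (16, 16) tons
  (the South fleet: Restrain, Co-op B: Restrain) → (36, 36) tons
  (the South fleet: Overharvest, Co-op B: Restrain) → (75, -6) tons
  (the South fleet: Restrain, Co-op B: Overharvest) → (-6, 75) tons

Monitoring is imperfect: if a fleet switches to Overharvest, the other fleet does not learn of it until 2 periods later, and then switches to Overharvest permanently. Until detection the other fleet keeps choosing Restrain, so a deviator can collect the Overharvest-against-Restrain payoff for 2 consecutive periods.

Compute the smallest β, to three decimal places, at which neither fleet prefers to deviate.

A deviator earns 75 for 2 periods, then 16 forever; cooperating earns 36 forever. Multiplying the IC by (1−β):
36 ≥ 75(1−β^2) + 16β^2, so 59·β^2 ≥ 39 and β^2 ≥ 39/59.
β ≥ (39/59)^(1/2) ≈ 0.813.

0.813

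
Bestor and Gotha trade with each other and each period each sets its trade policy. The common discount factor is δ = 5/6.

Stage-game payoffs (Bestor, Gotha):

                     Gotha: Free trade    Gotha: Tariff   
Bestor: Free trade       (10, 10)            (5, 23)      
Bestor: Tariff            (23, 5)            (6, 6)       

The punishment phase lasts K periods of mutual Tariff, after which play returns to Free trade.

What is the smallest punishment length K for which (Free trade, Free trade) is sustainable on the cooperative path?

6

No profitable deviation requires (10−6)(δ+…+δ^K) ≥ 23−10, i.e. δ+…+δ^K ≥ 13/4 ≈ 3.2500.
With δ = 5/6, the partial sums are K=1: 0.8333, K=2: 1.5278, K=3: 2.1065, K=4: 2.5887, K=5: 2.9906, K=6: 3.3255.
K = 6 is the first length at which the sum reaches 3.2500.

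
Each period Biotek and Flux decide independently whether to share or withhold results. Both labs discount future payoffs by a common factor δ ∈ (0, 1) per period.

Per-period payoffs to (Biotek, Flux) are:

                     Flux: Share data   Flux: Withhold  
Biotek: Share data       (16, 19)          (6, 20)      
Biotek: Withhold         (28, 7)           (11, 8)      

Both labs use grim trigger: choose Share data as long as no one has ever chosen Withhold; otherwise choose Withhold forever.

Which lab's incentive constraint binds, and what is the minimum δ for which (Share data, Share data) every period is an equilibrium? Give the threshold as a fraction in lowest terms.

For Biotek: deviation gain 28−16 = 12, per-period punishment loss 16−11 = 5. IC gives δ ≥ 12/17.
For Flux: gain 1, loss 11 per period, so δ ≥ 1/12.
The tighter constraint is Biotek's, so cooperation needs δ ≥ 12/17.

Biotek; δ ≥ 12/17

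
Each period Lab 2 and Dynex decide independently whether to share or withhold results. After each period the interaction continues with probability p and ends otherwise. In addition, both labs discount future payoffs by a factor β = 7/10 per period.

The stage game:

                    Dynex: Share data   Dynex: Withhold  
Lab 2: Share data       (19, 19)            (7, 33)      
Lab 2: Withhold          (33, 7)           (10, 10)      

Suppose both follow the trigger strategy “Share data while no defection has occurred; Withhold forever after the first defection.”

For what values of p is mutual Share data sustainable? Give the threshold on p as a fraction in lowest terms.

With continuation probability p and discount β, the effective per-period discount factor is βp.
Grim-trigger IC: βp ≥ (33−19)/(33−10) = 14/23.
So p ≥ (14/23)/(7/10) = 20/23.

20/23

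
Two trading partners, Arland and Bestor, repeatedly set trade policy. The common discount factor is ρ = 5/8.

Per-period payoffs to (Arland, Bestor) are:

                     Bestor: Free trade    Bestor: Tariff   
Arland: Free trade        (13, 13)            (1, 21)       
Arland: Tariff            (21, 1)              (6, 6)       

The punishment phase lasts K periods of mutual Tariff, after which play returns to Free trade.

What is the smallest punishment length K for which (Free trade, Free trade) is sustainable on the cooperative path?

3

No profitable deviation requires (13−6)(ρ+…+ρ^K) ≥ 21−13, i.e. ρ+…+ρ^K ≥ 8/7 ≈ 1.1429.
With ρ = 5/8, the partial sums are K=1: 0.6250, K=2: 1.0156, K=3: 1.2598.
K = 3 is the first length at which the sum reaches 1.1429.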